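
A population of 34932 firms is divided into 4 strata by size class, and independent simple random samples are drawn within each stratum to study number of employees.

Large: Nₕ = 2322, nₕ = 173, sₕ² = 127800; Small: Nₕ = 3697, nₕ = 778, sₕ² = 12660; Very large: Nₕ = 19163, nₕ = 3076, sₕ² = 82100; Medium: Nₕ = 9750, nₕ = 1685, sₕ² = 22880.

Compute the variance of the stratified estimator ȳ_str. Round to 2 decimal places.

10.78

Var(ȳ_str) = Σₕ Wₕ²(1 − fₕ)sₕ²/nₕ with Wₕ = Nₕ/N, N = 34932.
Large: Wₕ = 0.06647200; term = 0.06647200²·(1 − 0.07450474)·127800/173 = 3.0209009.
Small: Wₕ = 0.10583419; term = 0.10583419²·(1 − 0.21044090)·12660/778 = 0.14390993.
Very large: Wₕ = 0.54858010; term = 0.54858010²·(1 − 0.16051766)·82100/3076 = 6.7429274.
Medium: Wₕ = 0.27911371; term = 0.27911371²·(1 − 0.17282051)·22880/1685 = 0.87502044.
Sum = 10.782759.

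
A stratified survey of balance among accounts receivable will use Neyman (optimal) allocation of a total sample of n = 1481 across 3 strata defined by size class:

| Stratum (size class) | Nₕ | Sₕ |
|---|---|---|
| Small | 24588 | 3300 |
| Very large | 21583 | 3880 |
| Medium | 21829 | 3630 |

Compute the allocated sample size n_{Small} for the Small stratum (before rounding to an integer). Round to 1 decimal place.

Neyman allocation: nₕ = n·NₕSₕ / Σⱼ NⱼSⱼ.
Σ NⱼSⱼ = 24588·3300 + 21583·3880 + 21829·3630 = 2.4412171 × 10^8.
n_{Small} = 1481·24588·3300 / (2.4412171 × 10^8) = 492.3.

492.3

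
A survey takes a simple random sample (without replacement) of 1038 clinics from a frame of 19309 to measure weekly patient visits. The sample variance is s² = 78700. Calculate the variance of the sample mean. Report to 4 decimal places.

71.7431

Under SRS without replacement, Var(ȳ) = (1 − f)·s²/n with f = n/N = 1038/19309 = 0.05375732.
Var(ȳ) = (1 − 0.05375732)·78700/1038 = 0.94624268·75.818882 = 71.743063.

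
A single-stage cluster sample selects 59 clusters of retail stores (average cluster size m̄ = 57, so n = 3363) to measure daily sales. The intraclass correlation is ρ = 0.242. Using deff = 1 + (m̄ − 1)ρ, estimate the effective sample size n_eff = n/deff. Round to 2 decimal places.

231.10

deff = 1 + (57 − 1)·0.242 = 1 + 13.552 = 14.552.
n_eff = 3363 / 14.552 = 231.10.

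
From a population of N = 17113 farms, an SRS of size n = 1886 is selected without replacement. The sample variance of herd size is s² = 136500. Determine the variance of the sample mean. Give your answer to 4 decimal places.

64.3990

Under SRS without replacement, Var(ȳ) = (1 − f)·s²/n with f = n/N = 1886/17113 = 0.11020861.
Var(ȳ) = (1 − 0.11020861)·136500/1886 = 0.88979139·72.375398 = 64.399005.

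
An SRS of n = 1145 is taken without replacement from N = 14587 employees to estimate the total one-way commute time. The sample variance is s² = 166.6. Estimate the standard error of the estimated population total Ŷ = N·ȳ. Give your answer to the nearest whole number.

5341

Var(Ŷ) = N²·Var(ȳ) = N²·(1 − n/N)·s²/n.
f = 1145/14587 = 0.07849455; Var(ȳ) = 0.92150545·166.6/1145 = 0.13408106.
Var(Ŷ) = 14587² · 0.13408106 = 2.8529844 × 10^7.
SE(Ŷ) = √(2.8529844 × 10^7) = 5341.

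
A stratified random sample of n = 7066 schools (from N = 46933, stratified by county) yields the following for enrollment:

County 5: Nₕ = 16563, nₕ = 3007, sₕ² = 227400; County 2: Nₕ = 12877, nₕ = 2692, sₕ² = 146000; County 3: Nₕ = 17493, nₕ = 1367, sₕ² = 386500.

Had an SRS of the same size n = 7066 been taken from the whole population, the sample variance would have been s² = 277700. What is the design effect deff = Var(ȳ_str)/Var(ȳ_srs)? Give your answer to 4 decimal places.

Var(ȳ_str) = Σ Wₕ²(1−fₕ)sₕ²/nₕ with Wₕ = Nₕ/46933:
  County 5: (16563/46933)²·(1−3007/16563)·227400/3007 = 7.7085193
  County 2: (12877/46933)²·(1−2692/12877)·146000/2692 = 3.2292145
  County 3: (17493/46933)²·(1−1367/17493)·386500/1367 = 36.208898
  → Var(ȳ_str) = 47.146632.
Var(ȳ_srs) = (1 − 7066/46933)·277700/7066 = 33.383932.
deff = 47.146632 / 33.383932 = 1.4123.

1.4123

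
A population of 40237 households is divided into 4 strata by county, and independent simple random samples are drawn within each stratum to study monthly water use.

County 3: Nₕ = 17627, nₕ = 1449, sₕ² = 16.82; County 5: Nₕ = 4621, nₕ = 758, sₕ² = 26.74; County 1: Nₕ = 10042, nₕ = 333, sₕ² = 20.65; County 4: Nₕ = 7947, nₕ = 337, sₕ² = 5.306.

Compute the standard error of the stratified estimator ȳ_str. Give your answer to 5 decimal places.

0.08220

Var(ȳ_str) = Σₕ Wₕ²(1 − fₕ)sₕ²/nₕ with Wₕ = Nₕ/N, N = 40237.
County 3: Wₕ = 0.43807938; term = 0.43807938²·(1 − 0.08220344)·16.82/1449 = 0.0020446061.
County 5: Wₕ = 0.11484455; term = 0.11484455²·(1 − 0.16403376)·26.74/758 = 3.8895709 × 10^-4.
County 1: Wₕ = 0.24957129; term = 0.24957129²·(1 − 0.03316072)·20.65/333 = 0.0037343873.
County 4: Wₕ = 0.19750478; term = 0.19750478²·(1 − 0.04240594)·5.306/337 = 5.8813094 × 10^-4.
Sum = 0.0067560814.
SE = √(0.0067560814) = 0.08220.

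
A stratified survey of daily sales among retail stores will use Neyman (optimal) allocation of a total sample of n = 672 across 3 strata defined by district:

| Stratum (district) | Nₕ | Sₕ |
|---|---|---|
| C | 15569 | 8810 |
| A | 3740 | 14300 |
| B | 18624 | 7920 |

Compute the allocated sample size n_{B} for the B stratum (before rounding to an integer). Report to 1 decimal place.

293.1

Neyman allocation: nₕ = n·NₕSₕ / Σⱼ NⱼSⱼ.
Σ NⱼSⱼ = 15569·8810 + 3740·14300 + 18624·7920 = 3.3814697 × 10^8.
n_{B} = 672·18624·7920 / (3.3814697 × 10^8) = 293.1.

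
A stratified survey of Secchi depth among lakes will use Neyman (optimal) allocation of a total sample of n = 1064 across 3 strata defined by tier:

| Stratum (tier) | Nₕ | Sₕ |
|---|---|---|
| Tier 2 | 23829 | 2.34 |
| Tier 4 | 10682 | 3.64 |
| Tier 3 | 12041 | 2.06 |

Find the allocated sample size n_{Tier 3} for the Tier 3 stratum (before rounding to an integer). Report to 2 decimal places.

220.95

Neyman allocation: nₕ = n·NₕSₕ / Σⱼ NⱼSⱼ.
Σ NⱼSⱼ = 23829·2.34 + 10682·3.64 + 12041·2.06 = 119446.8.
n_{Tier 3} = 1064·12041·2.06 / 119446.8 = 220.95.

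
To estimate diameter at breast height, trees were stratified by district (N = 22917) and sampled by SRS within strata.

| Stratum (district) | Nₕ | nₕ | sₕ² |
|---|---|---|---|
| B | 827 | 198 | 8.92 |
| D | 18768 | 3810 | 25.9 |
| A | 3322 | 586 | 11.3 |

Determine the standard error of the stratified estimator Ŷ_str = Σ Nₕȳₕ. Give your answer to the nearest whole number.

1452

Var(Ŷ_str) = Σₕ Nₕ²(1 − fₕ)sₕ²/nₕ.
B: 827²·(1 − 198/827)·8.92/198 = 23434.507.
D: 18768²·(1 − 3810/18768)·25.9/3810 = 1.9083864 × 10^6.
A: 3322²·(1 − 586/3322)·11.3/586 = 175265.55.
Sum = 2.1070865 × 10^6.
SE = √(2.1070865 × 10^6) = 1452.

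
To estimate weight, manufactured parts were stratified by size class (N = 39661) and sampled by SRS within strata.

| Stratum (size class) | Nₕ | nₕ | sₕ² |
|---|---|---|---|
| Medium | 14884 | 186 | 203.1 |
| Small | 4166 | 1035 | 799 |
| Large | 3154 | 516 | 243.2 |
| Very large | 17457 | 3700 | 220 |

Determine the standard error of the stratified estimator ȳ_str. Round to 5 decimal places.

Var(ȳ_str) = Σₕ Wₕ²(1 − fₕ)sₕ²/nₕ with Wₕ = Nₕ/N, N = 39661.
Medium: Wₕ = 0.37528050; term = 0.37528050²·(1 − 0.01249664)·203.1/186 = 0.15186146.
Small: Wₕ = 0.10504022; term = 0.10504022²·(1 − 0.24843975)·799/1035 = 0.0064014955.
Large: Wₕ = 0.07952397; term = 0.07952397²·(1 − 0.16360178)·243.2/516 = 0.0024930043.
Very large: Wₕ = 0.44015532; term = 0.44015532²·(1 − 0.21194936)·220/3700 = 0.0090779333.
Sum = 0.16983389.
SE = √(0.16983389) = 0.41211.

0.41211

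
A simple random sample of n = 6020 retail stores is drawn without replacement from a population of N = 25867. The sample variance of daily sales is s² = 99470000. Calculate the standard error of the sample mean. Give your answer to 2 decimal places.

112.60

Under SRS without replacement, Var(ȳ) = (1 − f)·s²/n with f = n/N = 6020/25867 = 0.23272896.
Var(ȳ) = (1 − 0.23272896)·99470000/6020 = 0.76727104·16523.256 = 12677.816.
SE(ȳ) = √(12677.816) = 112.60.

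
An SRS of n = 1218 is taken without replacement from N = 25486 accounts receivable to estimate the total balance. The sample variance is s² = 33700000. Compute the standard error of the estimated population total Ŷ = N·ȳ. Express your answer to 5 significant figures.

Var(Ŷ) = N²·Var(ȳ) = N²·(1 − n/N)·s²/n.
f = 1218/25486 = 0.04779094; Var(ȳ) = 0.95220906·33700000/1218 = 26346.014.
Var(Ŷ) = 25486² · 26346.014 = 1.711269 × 10^13.
SE(Ŷ) = √(1.711269 × 10^13) = 4.1367 × 10^6.

4.1367 × 10^6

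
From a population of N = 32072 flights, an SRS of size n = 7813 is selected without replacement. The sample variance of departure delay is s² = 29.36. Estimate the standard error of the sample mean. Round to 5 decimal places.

0.05331

Under SRS without replacement, Var(ȳ) = (1 − f)·s²/n with f = n/N = 7813/32072 = 0.24360813.
Var(ȳ) = (1 − 0.24360813)·29.36/7813 = 0.75639187·0.0037578395 = 0.0028423992.
SE(ȳ) = √(0.0028423992) = 0.05331.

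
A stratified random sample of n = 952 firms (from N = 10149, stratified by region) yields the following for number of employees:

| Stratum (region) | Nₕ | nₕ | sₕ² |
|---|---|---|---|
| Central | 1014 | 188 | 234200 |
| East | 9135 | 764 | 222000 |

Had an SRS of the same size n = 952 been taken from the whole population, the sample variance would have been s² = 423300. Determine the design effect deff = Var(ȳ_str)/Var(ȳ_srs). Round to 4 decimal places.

Var(ȳ_str) = Σ Wₕ²(1−fₕ)sₕ²/nₕ with Wₕ = Nₕ/10149:
  Central: (1014/10149)²·(1−188/1014)·234200/188 = 10.129792
  East: (9135/10149)²·(1−764/9135)·222000/764 = 215.72427
  → Var(ȳ_str) = 225.85406.
Var(ȳ_srs) = (1 − 952/10149)·423300/952 = 402.93431.
deff = 225.85406 / 402.93431 = 0.5605.

0.5605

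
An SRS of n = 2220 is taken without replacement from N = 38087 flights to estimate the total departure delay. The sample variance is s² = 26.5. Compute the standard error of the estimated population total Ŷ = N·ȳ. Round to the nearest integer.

4038

Var(Ŷ) = N²·Var(ȳ) = N²·(1 − n/N)·s²/n.
f = 2220/38087 = 0.05828760; Var(ȳ) = 0.94171240·26.5/2220 = 0.011241161.
Var(Ŷ) = 38087² · 0.011241161 = 1.6306648 × 10^7.
SE(Ŷ) = √(1.6306648 × 10^7) = 4038.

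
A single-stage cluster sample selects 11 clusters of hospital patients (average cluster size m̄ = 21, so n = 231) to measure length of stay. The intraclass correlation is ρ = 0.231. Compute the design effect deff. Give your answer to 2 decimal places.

5.62

deff = 1 + (21 − 1)·0.231 = 1 + 4.62 = 5.62.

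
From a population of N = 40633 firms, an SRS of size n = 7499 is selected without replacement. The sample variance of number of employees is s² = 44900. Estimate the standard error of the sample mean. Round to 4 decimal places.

2.2096

Under SRS without replacement, Var(ȳ) = (1 − f)·s²/n with f = n/N = 7499/40633 = 0.18455443.
Var(ȳ) = (1 − 0.18455443)·44900/7499 = 0.81544557·5.987465 = 4.8824518.
SE(ȳ) = √(4.8824518) = 2.2096.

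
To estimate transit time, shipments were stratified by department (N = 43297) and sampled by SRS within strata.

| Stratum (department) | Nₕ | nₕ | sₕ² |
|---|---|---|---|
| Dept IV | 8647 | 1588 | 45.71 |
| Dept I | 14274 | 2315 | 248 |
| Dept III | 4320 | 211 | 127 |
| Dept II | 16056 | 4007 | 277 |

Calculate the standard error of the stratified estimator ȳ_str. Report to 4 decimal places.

Var(ȳ_str) = Σₕ Wₕ²(1 − fₕ)sₕ²/nₕ with Wₕ = Nₕ/N, N = 43297.
Dept IV: Wₕ = 0.19971361; term = 0.19971361²·(1 − 0.18364751)·45.71/1588 = 9.3724634 × 10^-4.
Dept I: Wₕ = 0.32967642; term = 0.32967642²·(1 − 0.16218299)·248/2315 = 0.0097549631.
Dept III: Wₕ = 0.09977597; term = 0.09977597²·(1 − 0.04884259)·127/211 = 0.0056993528.
Dept II: Wₕ = 0.37083401; term = 0.37083401²·(1 − 0.24956403)·277/4007 = 0.0071340012.
Sum = 0.023525563.
SE = √(0.023525563) = 0.1534.

0.1534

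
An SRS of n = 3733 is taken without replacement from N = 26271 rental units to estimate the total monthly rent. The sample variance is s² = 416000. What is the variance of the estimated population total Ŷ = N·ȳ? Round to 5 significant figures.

Var(Ŷ) = N²·Var(ȳ) = N²·(1 − n/N)·s²/n.
f = 3733/26271 = 0.14209585; Var(ȳ) = 0.85790415·416000/3733 = 95.60357.
Var(Ŷ) = 26271² · 95.60357 = 6.598228 × 10^10.

6.5982 × 10^10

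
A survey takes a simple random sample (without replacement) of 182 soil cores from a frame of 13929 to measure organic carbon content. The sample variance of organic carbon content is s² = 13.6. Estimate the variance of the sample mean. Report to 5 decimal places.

Under SRS without replacement, Var(ȳ) = (1 − f)·s²/n with f = n/N = 182/13929 = 0.01306626.
Var(ȳ) = (1 − 0.01306626)·13.6/182 = 0.98693374·0.074725275 = 0.073748895.

0.07375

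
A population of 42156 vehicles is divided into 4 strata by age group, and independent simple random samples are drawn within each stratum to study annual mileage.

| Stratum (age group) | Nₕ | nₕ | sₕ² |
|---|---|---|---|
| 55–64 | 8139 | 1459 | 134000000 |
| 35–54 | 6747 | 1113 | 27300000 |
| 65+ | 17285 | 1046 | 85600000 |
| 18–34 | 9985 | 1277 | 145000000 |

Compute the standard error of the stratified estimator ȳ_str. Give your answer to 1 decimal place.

147.7

Var(ȳ_str) = Σₕ Wₕ²(1 − fₕ)sₕ²/nₕ with Wₕ = Nₕ/N, N = 42156.
55–64: Wₕ = 0.19306860; term = 0.19306860²·(1 − 0.17926035)·134000000/1459 = 2809.8182.
35–54: Wₕ = 0.16004839; term = 0.16004839²·(1 − 0.16496221)·27300000/1113 = 524.65793.
65+: Wₕ = 0.41002467; term = 0.41002467²·(1 − 0.06051490)·85600000/1046 = 12925.637.
18–34: Wₕ = 0.23685834; term = 0.23685834²·(1 − 0.12789184)·145000000/1277 = 5555.5211.
Sum = 21815.634.
SE = √(21815.634) = 147.7.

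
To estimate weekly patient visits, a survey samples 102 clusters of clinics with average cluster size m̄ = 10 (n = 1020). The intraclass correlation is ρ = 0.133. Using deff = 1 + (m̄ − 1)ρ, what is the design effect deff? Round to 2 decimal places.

deff = 1 + (10 − 1)·0.133 = 1 + 1.197 = 2.197.

2.20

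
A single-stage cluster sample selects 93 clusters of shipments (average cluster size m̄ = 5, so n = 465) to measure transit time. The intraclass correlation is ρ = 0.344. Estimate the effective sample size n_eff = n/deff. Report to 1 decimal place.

deff = 1 + (5 − 1)·0.344 = 1 + 1.376 = 2.376.
n_eff = 465 / 2.376 = 195.7.

195.7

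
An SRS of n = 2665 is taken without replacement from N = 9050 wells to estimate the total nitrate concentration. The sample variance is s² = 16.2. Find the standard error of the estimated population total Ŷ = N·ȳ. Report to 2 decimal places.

Var(Ŷ) = N²·Var(ȳ) = N²·(1 − n/N)·s²/n.
f = 2665/9050 = 0.29447514; Var(ȳ) = 0.70552486·16.2/2665 = 0.004288744.
Var(Ŷ) = 9050² · 0.004288744 = 351258.86.
SE(Ŷ) = √(351258.86) = 592.67.

592.67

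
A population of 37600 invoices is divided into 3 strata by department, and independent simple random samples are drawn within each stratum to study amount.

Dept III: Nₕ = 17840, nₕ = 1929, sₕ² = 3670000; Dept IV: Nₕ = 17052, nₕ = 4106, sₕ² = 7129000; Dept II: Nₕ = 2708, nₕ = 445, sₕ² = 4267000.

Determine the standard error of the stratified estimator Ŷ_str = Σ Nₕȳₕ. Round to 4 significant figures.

Var(Ŷ_str) = Σₕ Nₕ²(1 − fₕ)sₕ²/nₕ.
Dept III: 17840²·(1 − 1929/17840)·3670000/1929 = 5.4004029 × 10^11.
Dept IV: 17052²·(1 − 4106/17052)·7129000/4106 = 3.8328392 × 10^11.
Dept II: 2708²·(1 − 445/2708)·4267000/445 = 5.8761902 × 10^10.
Sum = 9.8208611 × 10^11.
SE = √(9.8208611 × 10^11) = 991000.

991000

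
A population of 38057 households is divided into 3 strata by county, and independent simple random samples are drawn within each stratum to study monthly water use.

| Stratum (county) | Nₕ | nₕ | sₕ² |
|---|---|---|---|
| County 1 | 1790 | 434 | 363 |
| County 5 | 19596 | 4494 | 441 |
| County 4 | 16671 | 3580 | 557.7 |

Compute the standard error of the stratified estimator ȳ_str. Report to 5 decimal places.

0.21196

Var(ȳ_str) = Σₕ Wₕ²(1 − fₕ)sₕ²/nₕ with Wₕ = Nₕ/N, N = 38057.
County 1: Wₕ = 0.04703471; term = 0.04703471²·(1 − 0.24245810)·363/434 = 0.0014017176.
County 5: Wₕ = 0.51491184; term = 0.51491184²·(1 − 0.22933252)·441/4494 = 0.020051105.
County 4: Wₕ = 0.43805345; term = 0.43805345²·(1 − 0.21474417)·557.7/3580 = 0.023473778.
Sum = 0.044926601.
SE = √(0.044926601) = 0.21196.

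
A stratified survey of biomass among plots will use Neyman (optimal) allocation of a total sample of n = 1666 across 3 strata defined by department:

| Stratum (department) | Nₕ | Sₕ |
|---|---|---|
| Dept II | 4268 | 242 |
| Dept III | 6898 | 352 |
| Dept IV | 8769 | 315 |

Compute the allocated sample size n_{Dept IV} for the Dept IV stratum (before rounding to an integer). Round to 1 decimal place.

Neyman allocation: nₕ = n·NₕSₕ / Σⱼ NⱼSⱼ.
Σ NⱼSⱼ = 4268·242 + 6898·352 + 8769·315 = 6.223187 × 10^6.
n_{Dept IV} = 1666·8769·315 / (6.223187 × 10^6) = 739.5.

739.5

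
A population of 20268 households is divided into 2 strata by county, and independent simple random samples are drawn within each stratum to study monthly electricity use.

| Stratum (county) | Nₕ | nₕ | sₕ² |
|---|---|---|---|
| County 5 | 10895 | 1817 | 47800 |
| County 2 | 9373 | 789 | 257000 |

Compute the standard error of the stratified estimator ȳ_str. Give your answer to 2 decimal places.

8.37

Var(ȳ_str) = Σₕ Wₕ²(1 − fₕ)sₕ²/nₕ with Wₕ = Nₕ/N, N = 20268.
County 5: Wₕ = 0.53754687; term = 0.53754687²·(1 − 0.16677375)·47800/1817 = 6.3338619.
County 2: Wₕ = 0.46245313; term = 0.46245313²·(1 − 0.08417796)·257000/789 = 63.797352.
Sum = 70.131214.
SE = √(70.131214) = 8.37.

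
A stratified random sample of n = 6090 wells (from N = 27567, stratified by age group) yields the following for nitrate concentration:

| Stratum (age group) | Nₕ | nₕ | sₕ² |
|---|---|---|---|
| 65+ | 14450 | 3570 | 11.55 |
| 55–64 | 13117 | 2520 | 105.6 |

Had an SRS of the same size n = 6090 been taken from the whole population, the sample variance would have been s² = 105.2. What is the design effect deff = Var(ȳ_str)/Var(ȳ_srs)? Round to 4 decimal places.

0.6193

Var(ȳ_str) = Σ Wₕ²(1−fₕ)sₕ²/nₕ with Wₕ = Nₕ/27567:
  65+: (14450/27567)²·(1−3570/14450)·11.55/3570 = 6.6931645 × 10^-4
  55–64: (13117/27567)²·(1−2520/13117)·105.6/2520 = 0.0076648175
  → Var(ȳ_str) = 0.008334134.
Var(ȳ_srs) = (1 − 6090/27567)·105.2/6090 = 0.013458063.
deff = 0.008334134 / 0.013458063 = 0.6193.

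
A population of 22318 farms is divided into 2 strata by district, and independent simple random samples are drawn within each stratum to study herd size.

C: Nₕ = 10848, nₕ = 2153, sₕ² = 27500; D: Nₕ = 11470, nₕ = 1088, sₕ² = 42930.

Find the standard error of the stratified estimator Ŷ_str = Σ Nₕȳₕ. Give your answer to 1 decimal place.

76834.0

Var(Ŷ_str) = Σₕ Nₕ²(1 − fₕ)sₕ²/nₕ.
C: 10848²·(1 − 2153/10848)·27500/2153 = 1.2047805 × 10^9.
D: 11470²·(1 − 1088/11470)·42930/1088 = 4.6986861 × 10^9.
Sum = 5.9034666 × 10^9.
SE = √(5.9034666 × 10^9) = 76834.0.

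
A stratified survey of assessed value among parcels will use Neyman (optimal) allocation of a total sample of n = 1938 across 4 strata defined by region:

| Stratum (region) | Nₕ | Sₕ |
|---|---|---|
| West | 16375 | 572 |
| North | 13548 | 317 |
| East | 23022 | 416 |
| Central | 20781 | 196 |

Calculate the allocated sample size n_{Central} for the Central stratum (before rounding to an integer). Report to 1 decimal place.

289.0

Neyman allocation: nₕ = n·NₕSₕ / Σⱼ NⱼSⱼ.
Σ NⱼSⱼ = 16375·572 + 13548·317 + 23022·416 + 20781·196 = 2.7311444 × 10^7.
n_{Central} = 1938·20781·196 / (2.7311444 × 10^7) = 289.0.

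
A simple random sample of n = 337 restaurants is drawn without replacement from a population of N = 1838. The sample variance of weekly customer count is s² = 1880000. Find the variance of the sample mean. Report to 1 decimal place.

4555.8

Under SRS without replacement, Var(ȳ) = (1 − f)·s²/n with f = n/N = 337/1838 = 0.18335147.
Var(ȳ) = (1 − 0.18335147)·1880000/337 = 0.81664853·5578.635 = 4555.7841.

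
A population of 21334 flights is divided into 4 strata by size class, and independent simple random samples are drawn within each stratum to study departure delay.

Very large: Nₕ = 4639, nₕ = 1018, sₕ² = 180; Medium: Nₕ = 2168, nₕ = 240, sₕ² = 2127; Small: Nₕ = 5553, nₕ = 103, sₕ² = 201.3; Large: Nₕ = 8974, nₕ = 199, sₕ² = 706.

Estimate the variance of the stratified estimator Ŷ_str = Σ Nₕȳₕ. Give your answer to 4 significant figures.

3.785 × 10^8

Var(Ŷ_str) = Σₕ Nₕ²(1 − fₕ)sₕ²/nₕ.
Very large: 4639²·(1 − 1018/4639)·180/1018 = 2.9701448 × 10^6.
Medium: 2168²·(1 − 240/2168)·2127/240 = 3.7044399 × 10^7.
Small: 5553²·(1 − 103/5553)·201.3/103 = 5.9146728 × 10^7.
Large: 8974²·(1 − 199/8974)·706/199 = 2.7937325 × 10^8.
Sum = 3.7853452 × 10^8.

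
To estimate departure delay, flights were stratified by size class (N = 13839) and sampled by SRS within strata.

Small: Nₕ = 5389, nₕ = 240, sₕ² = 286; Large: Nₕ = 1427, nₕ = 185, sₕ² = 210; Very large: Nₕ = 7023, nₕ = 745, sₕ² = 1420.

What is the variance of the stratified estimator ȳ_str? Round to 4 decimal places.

0.6220

Var(ȳ_str) = Σₕ Wₕ²(1 − fₕ)sₕ²/nₕ with Wₕ = Nₕ/N, N = 13839.
Small: Wₕ = 0.38940675; term = 0.38940675²·(1 − 0.04453516)·286/240 = 0.17265392.
Large: Wₕ = 0.10311439; term = 0.10311439²·(1 − 0.12964261)·210/185 = 0.010504702.
Very large: Wₕ = 0.50747886; term = 0.50747886²·(1 − 0.10608002)·1420/745 = 0.43880001.
Sum = 0.62195863.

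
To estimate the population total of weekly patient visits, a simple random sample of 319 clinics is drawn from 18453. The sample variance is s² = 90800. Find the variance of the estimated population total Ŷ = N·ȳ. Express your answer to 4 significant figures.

Var(Ŷ) = N²·Var(ȳ) = N²·(1 − n/N)·s²/n.
f = 319/18453 = 0.01728716; Var(ȳ) = 0.98271284·90800/319 = 279.71889.
Var(Ŷ) = 18453² · 279.71889 = 9.5247977 × 10^10.

9.525 × 10^10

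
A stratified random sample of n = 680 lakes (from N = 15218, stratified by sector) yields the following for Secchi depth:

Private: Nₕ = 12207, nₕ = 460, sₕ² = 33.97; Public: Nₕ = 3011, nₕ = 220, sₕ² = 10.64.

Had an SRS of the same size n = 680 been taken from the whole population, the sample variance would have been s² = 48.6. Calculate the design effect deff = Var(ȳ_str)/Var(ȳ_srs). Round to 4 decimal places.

0.6954

Var(ȳ_str) = Σ Wₕ²(1−fₕ)sₕ²/nₕ with Wₕ = Nₕ/15218:
  Private: (12207/15218)²·(1−460/12207)·33.97/460 = 0.045725501
  Public: (3011/15218)²·(1−220/3011)·10.64/220 = 0.0017549889
  → Var(ȳ_str) = 0.04748049.
Var(ȳ_srs) = (1 − 680/15218)·48.6/680 = 0.068277002.
deff = 0.04748049 / 0.068277002 = 0.6954.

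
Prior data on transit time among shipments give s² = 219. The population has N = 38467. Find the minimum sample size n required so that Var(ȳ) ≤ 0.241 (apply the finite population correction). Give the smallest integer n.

Without fpc, n₀ = s²/D = 219/0.241 = 908.7137.
With fpc, (1 − n/N)·s²/n ≤ D requires n ≥ n₀/(1 + n₀/N) = 908.7137/(1 + 908.7137/38467) = 887.7424.
Rounding up, n = 888.

888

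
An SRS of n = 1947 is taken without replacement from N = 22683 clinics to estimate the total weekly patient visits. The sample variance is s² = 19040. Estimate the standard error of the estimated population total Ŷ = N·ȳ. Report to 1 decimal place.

Var(Ŷ) = N²·Var(ȳ) = N²·(1 − n/N)·s²/n.
f = 1947/22683 = 0.08583521; Var(ȳ) = 0.91416479·19040/1947 = 8.9397523.
Var(Ŷ) = 22683² · 8.9397523 = 4.5996678 × 10^9.
SE(Ŷ) = √(4.5996678 × 10^9) = 67820.9.

67820.9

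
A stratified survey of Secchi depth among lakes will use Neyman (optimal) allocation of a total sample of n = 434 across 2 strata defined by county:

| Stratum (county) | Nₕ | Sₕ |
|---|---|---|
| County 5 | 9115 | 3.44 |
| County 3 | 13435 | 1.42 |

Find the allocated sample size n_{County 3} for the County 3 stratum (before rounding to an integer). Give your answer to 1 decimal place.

164.2

Neyman allocation: nₕ = n·NₕSₕ / Σⱼ NⱼSⱼ.
Σ NⱼSⱼ = 9115·3.44 + 13435·1.42 = 50433.3.
n_{County 3} = 434·13435·1.42 / 50433.3 = 164.2.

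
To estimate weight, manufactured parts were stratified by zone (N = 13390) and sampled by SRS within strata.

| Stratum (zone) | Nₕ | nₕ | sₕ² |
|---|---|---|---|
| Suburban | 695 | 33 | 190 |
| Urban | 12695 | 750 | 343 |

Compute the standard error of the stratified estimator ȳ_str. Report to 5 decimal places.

Var(ȳ_str) = Σₕ Wₕ²(1 − fₕ)sₕ²/nₕ with Wₕ = Nₕ/N, N = 13390.
Suburban: Wₕ = 0.05190441; term = 0.05190441²·(1 − 0.04748201)·190/33 = 0.014774789.
Urban: Wₕ = 0.94809559; term = 0.94809559²·(1 − 0.05907838)·343/750 = 0.38680365.
Sum = 0.40157844.
SE = √(0.40157844) = 0.63370.

0.63370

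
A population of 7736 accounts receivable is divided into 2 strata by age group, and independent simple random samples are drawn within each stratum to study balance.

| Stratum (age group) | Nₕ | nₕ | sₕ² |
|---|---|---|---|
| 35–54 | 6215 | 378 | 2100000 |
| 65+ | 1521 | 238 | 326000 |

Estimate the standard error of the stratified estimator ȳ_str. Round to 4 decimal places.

Var(ȳ_str) = Σₕ Wₕ²(1 − fₕ)sₕ²/nₕ with Wₕ = Nₕ/N, N = 7736.
35–54: Wₕ = 0.80338676; term = 0.80338676²·(1 − 0.06082060)·2100000/378 = 3367.638.
65+: Wₕ = 0.19661324; term = 0.19661324²·(1 − 0.15647600)·326000/238 = 44.664615.
Sum = 3412.3026.
SE = √(3412.3026) = 58.4149.

58.4149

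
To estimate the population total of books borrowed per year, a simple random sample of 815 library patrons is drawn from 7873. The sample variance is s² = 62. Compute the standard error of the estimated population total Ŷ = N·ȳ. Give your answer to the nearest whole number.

Var(Ŷ) = N²·Var(ȳ) = N²·(1 − n/N)·s²/n.
f = 815/7873 = 0.10351835; Var(ȳ) = 0.89648165·62/815 = 0.068198604.
Var(Ŷ) = 7873² · 0.068198604 = 4.2272311 × 10^6.
SE(Ŷ) = √(4.2272311 × 10^6) = 2056.

2056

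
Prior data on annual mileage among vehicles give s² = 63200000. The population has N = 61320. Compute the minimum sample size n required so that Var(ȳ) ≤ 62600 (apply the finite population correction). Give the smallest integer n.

994

Without fpc, n₀ = s²/D = 63200000/62600 = 1009.5847.
With fpc, (1 − n/N)·s²/n ≤ D requires n ≥ n₀/(1 + n₀/N) = 1009.5847/(1 + 1009.5847/61320) = 993.2319.
Rounding up, n = 994.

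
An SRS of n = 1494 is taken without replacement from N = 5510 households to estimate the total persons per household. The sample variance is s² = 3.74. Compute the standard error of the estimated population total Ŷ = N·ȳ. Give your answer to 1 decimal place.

235.4

Var(Ŷ) = N²·Var(ȳ) = N²·(1 − n/N)·s²/n.
f = 1494/5510 = 0.27114338; Var(ȳ) = 0.72885662·3.74/1494 = 0.0018245808.
Var(Ŷ) = 5510² · 0.0018245808 = 55394.456.
SE(Ŷ) = √(55394.456) = 235.4.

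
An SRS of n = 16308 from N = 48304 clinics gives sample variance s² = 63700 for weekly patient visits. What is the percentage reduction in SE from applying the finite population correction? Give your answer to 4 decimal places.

f = n/N = 16308/48304 = 0.33761179.
SE_no-fpc = √(s²/n) = 1.9763751; SE_fpc = √((1−f)s²/n) = 1.608517.
Ratio = √(1−f) = 0.81387235. Reduction = 100·(1 − 0.81387235) = 18.6128%.

18.6128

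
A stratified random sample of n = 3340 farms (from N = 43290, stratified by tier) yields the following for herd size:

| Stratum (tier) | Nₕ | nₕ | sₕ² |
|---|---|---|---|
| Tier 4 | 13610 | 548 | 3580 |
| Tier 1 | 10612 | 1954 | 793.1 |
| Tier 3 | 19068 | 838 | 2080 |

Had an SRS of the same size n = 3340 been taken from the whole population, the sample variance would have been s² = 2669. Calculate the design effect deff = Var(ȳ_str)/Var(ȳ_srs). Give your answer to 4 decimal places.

Var(ȳ_str) = Σ Wₕ²(1−fₕ)sₕ²/nₕ with Wₕ = Nₕ/43290:
  Tier 4: (13610/43290)²·(1−548/13610)·3580/548 = 0.61971941
  Tier 1: (10612/43290)²·(1−1954/10612)·793.1/1954 = 0.01989954
  Tier 3: (19068/43290)²·(1−838/19068)·2080/838 = 0.46040068
  → Var(ȳ_str) = 1.1000196.
Var(ȳ_srs) = (1 − 3340/43290)·2669/3340 = 0.73744783.
deff = 1.1000196 / 0.73744783 = 1.4917.

1.4917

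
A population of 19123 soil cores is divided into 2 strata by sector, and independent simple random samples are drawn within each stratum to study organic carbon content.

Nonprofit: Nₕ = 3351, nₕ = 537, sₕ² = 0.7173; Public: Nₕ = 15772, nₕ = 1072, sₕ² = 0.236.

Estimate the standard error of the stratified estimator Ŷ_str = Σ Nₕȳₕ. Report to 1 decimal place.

Var(Ŷ_str) = Σₕ Nₕ²(1 − fₕ)sₕ²/nₕ.
Nonprofit: 3351²·(1 − 537/3351)·0.7173/537 = 12595.78.
Public: 15772²·(1 − 1072/15772)·0.236/1072 = 51041.252.
Sum = 63637.032.
SE = √(63637.032) = 252.3.

252.3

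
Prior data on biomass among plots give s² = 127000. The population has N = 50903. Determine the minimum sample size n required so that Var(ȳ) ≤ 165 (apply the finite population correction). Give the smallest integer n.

759

Without fpc, n₀ = s²/D = 127000/165 = 769.6970.
With fpc, (1 − n/N)·s²/n ≤ D requires n ≥ n₀/(1 + n₀/N) = 769.6970/(1 + 769.6970/50903) = 758.2319.
Rounding up, n = 759.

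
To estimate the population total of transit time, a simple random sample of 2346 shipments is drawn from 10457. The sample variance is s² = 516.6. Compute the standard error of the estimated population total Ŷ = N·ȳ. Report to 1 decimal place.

4321.7

Var(Ŷ) = N²·Var(ȳ) = N²·(1 − n/N)·s²/n.
f = 2346/10457 = 0.22434733; Var(ȳ) = 0.77565267·516.6/2346 = 0.17080229.
Var(Ŷ) = 10457² · 0.17080229 = 1.8677034 × 10^7.
SE(Ŷ) = √(1.8677034 × 10^7) = 4321.7.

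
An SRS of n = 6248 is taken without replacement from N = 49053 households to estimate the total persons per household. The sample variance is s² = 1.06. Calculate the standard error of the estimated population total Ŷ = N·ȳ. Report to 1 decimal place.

596.8

Var(Ŷ) = N²·Var(ȳ) = N²·(1 − n/N)·s²/n.
f = 6248/49053 = 0.12737243; Var(ȳ) = 0.87262757·1.06/6248 = 1.4804501 × 10^-4.
Var(Ŷ) = 49053² · (1.4804501 × 10^-4) = 356225.43.
SE(Ŷ) = √(356225.43) = 596.8.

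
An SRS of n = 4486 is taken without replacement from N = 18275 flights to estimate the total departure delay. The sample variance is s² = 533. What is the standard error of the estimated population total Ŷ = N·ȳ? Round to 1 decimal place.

5471.8

Var(Ŷ) = N²·Var(ȳ) = N²·(1 − n/N)·s²/n.
f = 4486/18275 = 0.24547196; Var(ȳ) = 0.75452804·533/4486 = 0.089648562.
Var(Ŷ) = 18275² · 0.089648562 = 2.9940435 × 10^7.
SE(Ŷ) = √(2.9940435 × 10^7) = 5471.8.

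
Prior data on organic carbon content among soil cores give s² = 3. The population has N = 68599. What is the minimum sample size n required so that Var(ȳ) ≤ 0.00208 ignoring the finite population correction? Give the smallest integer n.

Without fpc, n₀ = s²/D = 3/0.00208 = 1442.3077.
Rounding up, n = 1443.

1443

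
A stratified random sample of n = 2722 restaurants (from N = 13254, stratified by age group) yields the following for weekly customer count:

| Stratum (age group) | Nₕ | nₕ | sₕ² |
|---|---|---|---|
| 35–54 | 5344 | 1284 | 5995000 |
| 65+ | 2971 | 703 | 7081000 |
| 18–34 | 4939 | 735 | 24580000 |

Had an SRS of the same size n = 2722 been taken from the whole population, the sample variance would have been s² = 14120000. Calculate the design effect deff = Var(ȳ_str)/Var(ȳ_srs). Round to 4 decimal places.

Var(ȳ_str) = Σ Wₕ²(1−fₕ)sₕ²/nₕ with Wₕ = Nₕ/13254:
  35–54: (5344/13254)²·(1−1284/5344)·5995000/1284 = 576.66383
  65+: (2971/13254)²·(1−703/2971)·7081000/703 = 386.359
  18–34: (4939/13254)²·(1−735/4939)·24580000/735 = 3952.7772
  → Var(ȳ_str) = 4915.8.
Var(ȳ_srs) = (1 − 2722/13254)·14120000/2722 = 4122.0235.
deff = 4915.8 / 4122.0235 = 1.1926.

1.1926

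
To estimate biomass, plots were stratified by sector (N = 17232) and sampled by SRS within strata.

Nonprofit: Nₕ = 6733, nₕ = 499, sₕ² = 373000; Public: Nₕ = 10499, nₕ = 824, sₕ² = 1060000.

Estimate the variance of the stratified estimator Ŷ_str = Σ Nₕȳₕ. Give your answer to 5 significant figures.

Var(Ŷ_str) = Σₕ Nₕ²(1 − fₕ)sₕ²/nₕ.
Nonprofit: 6733²·(1 − 499/6733)·373000/499 = 3.1374997 × 10^10.
Public: 10499²·(1 − 824/10499)·1060000/824 = 1.306705 × 10^11.
Sum = 1.620455 × 10^11.

1.6205 × 10^11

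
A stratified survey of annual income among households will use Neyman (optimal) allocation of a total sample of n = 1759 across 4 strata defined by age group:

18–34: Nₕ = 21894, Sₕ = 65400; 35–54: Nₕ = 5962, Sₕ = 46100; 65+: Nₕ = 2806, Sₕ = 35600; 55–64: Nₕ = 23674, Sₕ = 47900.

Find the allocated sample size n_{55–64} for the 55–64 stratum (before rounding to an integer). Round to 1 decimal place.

678.3

Neyman allocation: nₕ = n·NₕSₕ / Σⱼ NⱼSⱼ.
Σ NⱼSⱼ = 21894·65400 + 5962·46100 + 2806·35600 + 23674·47900 = 2.940594 × 10^9.
n_{55–64} = 1759·23674·47900 / (2.940594 × 10^9) = 678.3.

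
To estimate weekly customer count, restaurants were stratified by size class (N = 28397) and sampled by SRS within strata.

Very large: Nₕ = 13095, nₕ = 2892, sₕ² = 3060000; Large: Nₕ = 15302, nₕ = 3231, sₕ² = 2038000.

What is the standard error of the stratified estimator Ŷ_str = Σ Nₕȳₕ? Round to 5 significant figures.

Var(Ŷ_str) = Σₕ Nₕ²(1 − fₕ)sₕ²/nₕ.
Very large: 13095²·(1 − 2892/13095)·3060000/2892 = 1.4136976 × 10^11.
Large: 15302²·(1 − 3231/15302)·2038000/3231 = 1.1650878 × 10^11.
Sum = 2.5787854 × 10^11.
SE = √(2.5787854 × 10^11) = 507820.

507820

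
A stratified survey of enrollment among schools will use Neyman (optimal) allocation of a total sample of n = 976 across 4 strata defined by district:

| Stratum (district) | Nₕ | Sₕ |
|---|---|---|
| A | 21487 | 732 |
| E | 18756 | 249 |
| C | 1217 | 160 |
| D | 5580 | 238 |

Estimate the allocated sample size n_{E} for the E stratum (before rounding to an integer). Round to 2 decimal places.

Neyman allocation: nₕ = n·NₕSₕ / Σⱼ NⱼSⱼ.
Σ NⱼSⱼ = 21487·732 + 18756·249 + 1217·160 + 5580·238 = 2.1921488 × 10^7.
n_{E} = 976·18756·249 / (2.1921488 × 10^7) = 207.93.

207.93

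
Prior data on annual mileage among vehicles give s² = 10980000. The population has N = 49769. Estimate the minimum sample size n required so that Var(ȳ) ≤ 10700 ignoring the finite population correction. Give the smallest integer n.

1027

Without fpc, n₀ = s²/D = 10980000/10700 = 1026.1682.
Rounding up, n = 1027.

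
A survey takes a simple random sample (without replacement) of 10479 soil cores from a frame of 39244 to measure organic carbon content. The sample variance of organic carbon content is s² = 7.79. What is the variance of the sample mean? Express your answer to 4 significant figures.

Under SRS without replacement, Var(ȳ) = (1 − f)·s²/n with f = n/N = 10479/39244 = 0.26702171.
Var(ȳ) = (1 − 0.26702171)·7.79/10479 = 0.73297829·7.4339154 × 10^-4 = 5.4488986 × 10^-4.

5.449 × 10^-4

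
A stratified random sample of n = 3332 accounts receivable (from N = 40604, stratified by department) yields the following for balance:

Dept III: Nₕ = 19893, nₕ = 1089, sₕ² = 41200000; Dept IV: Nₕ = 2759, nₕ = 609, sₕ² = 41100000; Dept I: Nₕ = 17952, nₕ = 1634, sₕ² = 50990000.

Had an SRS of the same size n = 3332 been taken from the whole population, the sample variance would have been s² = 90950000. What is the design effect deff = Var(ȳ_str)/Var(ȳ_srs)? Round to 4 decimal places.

Var(ȳ_str) = Σ Wₕ²(1−fₕ)sₕ²/nₕ with Wₕ = Nₕ/40604:
  Dept III: (19893/40604)²·(1−1089/19893)·41200000/1089 = 8583.852
  Dept IV: (2759/40604)²·(1−609/2759)·41100000/609 = 242.81586
  Dept I: (17952/40604)²·(1−1634/17952)·50990000/1634 = 5544.6622
  → Var(ȳ_str) = 14371.33.
Var(ȳ_srs) = (1 − 3332/40604)·90950000/3332 = 25055.991.
deff = 14371.33 / 25055.991 = 0.5736.

0.5736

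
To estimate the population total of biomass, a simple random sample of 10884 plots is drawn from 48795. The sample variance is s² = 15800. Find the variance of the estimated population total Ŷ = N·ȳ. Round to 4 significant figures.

2.685 × 10^9

Var(Ŷ) = N²·Var(ȳ) = N²·(1 − n/N)·s²/n.
f = 10884/48795 = 0.22305564; Var(ȳ) = 0.77694436·15800/10884 = 1.1278685.
Var(Ŷ) = 48795² · 1.1278685 = 2.6854008 × 10^9.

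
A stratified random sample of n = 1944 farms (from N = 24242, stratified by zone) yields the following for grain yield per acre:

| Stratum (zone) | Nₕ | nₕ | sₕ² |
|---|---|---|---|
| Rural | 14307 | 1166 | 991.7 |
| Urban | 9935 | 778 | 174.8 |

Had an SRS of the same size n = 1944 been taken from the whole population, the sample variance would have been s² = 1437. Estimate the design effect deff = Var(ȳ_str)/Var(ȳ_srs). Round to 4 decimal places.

0.4513

Var(ȳ_str) = Σ Wₕ²(1−fₕ)sₕ²/nₕ with Wₕ = Nₕ/24242:
  Rural: (14307/24242)²·(1−1166/14307)·991.7/1166 = 0.27209581
  Urban: (9935/24242)²·(1−778/9935)·174.8/778 = 0.034781317
  → Var(ȳ_str) = 0.30687713.
Var(ȳ_srs) = (1 − 1944/24242)·1437/1944 = 0.67992024.
deff = 0.30687713 / 0.67992024 = 0.4513.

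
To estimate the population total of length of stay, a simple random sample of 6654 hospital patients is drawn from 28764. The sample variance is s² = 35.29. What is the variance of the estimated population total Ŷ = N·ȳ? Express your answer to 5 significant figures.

3.3729 × 10^6

Var(Ŷ) = N²·Var(ȳ) = N²·(1 − n/N)·s²/n.
f = 6654/28764 = 0.23133083; Var(ȳ) = 0.76866917·35.29/6654 = 0.004076696.
Var(Ŷ) = 28764² · 0.004076696 = 3.3729266 × 10^6.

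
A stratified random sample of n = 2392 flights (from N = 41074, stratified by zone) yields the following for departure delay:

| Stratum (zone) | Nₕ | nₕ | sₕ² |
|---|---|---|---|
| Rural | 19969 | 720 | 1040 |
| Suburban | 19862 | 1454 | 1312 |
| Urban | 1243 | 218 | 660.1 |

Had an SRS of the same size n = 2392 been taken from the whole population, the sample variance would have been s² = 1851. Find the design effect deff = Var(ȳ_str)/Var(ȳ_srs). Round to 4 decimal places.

0.7231

Var(ȳ_str) = Σ Wₕ²(1−fₕ)sₕ²/nₕ with Wₕ = Nₕ/41074:
  Rural: (19969/41074)²·(1−720/19969)·1040/720 = 0.32910262
  Suburban: (19862/41074)²·(1−1454/19862)·1312/1454 = 0.19555324
  Urban: (1243/41074)²·(1−218/1243)·660.1/218 = 0.0022867266
  → Var(ȳ_str) = 0.52694259.
Var(ȳ_srs) = (1 − 2392/41074)·1851/2392 = 0.72876443.
deff = 0.52694259 / 0.72876443 = 0.7231.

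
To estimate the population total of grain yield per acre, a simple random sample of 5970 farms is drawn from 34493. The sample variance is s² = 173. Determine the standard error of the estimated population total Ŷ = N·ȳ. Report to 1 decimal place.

5339.5

Var(Ŷ) = N²·Var(ȳ) = N²·(1 − n/N)·s²/n.
f = 5970/34493 = 0.17307860; Var(ȳ) = 0.82692140·173/5970 = 0.023962714.
Var(Ŷ) = 34493² · 0.023962714 = 2.8510048 × 10^7.
SE(Ŷ) = √(2.8510048 × 10^7) = 5339.5.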